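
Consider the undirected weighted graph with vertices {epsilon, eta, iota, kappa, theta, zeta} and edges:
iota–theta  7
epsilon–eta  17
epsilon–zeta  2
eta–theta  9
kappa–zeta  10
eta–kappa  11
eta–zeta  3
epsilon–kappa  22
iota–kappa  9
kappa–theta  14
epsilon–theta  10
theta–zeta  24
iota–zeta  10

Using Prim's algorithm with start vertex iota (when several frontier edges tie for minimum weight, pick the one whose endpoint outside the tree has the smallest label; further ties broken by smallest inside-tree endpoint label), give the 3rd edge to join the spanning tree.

Prim's algorithm from iota:
Step 1: frontier [iota–theta 7, iota–kappa 9, iota–zeta 10] → take iota–theta (7); add theta.
Step 2: frontier [iota–kappa 9, iota–zeta 10, eta–theta 9, epsilon–theta 10, kappa–theta 14, theta–zeta 24] → take eta–theta (9); add eta.
Step 3: frontier [eta–zeta 3, eta–kappa 11, epsilon–eta 17, iota–kappa 9, iota–zeta 10, epsilon–theta 10, kappa–theta 14, theta–zeta 24] → take eta–zeta (3); add zeta.
Step 4: frontier [eta–kappa 11, epsilon–eta 17, iota–kappa 9, epsilon–theta 10, kappa–theta 14, epsilon–zeta 2, kappa–zeta 10] → take epsilon–zeta (2); add epsilon.
Step 5: frontier [epsilon–kappa 22, eta–kappa 11, iota–kappa 9, kappa–theta 14, kappa–zeta 10] → take iota–kappa (9); add kappa.
The 3rd edge added is eta–zeta.

eta-zeta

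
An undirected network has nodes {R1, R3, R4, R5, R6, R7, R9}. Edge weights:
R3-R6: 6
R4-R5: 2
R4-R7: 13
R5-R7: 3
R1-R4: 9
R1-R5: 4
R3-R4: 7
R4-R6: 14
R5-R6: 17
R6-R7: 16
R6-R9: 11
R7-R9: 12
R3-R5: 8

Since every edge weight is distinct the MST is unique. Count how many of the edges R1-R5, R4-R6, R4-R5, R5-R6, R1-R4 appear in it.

2

Sort edges by weight, then run Kruskal:
R4-R5 (2): add — endpoints in different components.
R5-R7 (3): add — endpoints in different components.
R1-R5 (4): add — endpoints in different components.
R3-R6 (6): add — endpoints in different components.
R3-R4 (7): add — endpoints in different components.
R3-R5 (8): skip — R3 and R5 already connected.
R1-R4 (9): skip — R1 and R4 already connected.
R6-R9 (11): add — endpoints in different components.
MST edge set: {R4-R5, R5-R7, R1-R5, R3-R6, R3-R4, R6-R9}.
Of the listed edges, {R1-R5, R4-R5} are in the MST → 2.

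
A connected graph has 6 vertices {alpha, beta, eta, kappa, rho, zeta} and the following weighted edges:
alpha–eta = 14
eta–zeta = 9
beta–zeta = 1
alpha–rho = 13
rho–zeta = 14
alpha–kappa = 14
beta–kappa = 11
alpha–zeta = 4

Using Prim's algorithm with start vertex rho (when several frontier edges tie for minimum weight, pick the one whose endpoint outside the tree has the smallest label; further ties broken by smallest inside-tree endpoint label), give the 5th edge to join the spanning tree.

Prim's algorithm from rho:
Step 1: frontier [alpha–rho 13, rho–zeta 14] → take alpha–rho (13); add alpha.
Step 2: frontier [alpha–zeta 4, alpha–eta 14, alpha–kappa 14, rho–zeta 14] → take alpha–zeta (4); add zeta.
Step 3: frontier [alpha–eta 14, alpha–kappa 14, beta–zeta 1, eta–zeta 9] → take beta–zeta (1); add beta.
Step 4: frontier [alpha–eta 14, alpha–kappa 14, beta–kappa 11, eta–zeta 9] → take eta–zeta (9); add eta.
Step 5: frontier [alpha–kappa 14, beta–kappa 11] → take beta–kappa (11); add kappa.
The 5th edge added is beta–kappa.

beta-kappa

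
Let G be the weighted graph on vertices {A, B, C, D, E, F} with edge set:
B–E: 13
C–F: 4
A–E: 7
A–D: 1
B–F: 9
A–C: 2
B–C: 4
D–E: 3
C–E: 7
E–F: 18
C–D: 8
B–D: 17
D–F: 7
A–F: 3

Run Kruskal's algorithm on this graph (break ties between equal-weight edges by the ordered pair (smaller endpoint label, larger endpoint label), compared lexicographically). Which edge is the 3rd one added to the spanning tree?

A-F

Kruskal: consider edges lightest-first.
A–D (1): add. Components now {A,D} {B} {C} {E} {F}
A–C (2): add. Components now {A,C,D} {B} {E} {F}
A–F (3): add. Components now {A,C,D,F} {B} {E}
D–E (3): add. Components now {A,C,D,E,F} {B}
B–C (4): add. Components now {A,B,C,D,E,F}
The 3rd edge added is A–F.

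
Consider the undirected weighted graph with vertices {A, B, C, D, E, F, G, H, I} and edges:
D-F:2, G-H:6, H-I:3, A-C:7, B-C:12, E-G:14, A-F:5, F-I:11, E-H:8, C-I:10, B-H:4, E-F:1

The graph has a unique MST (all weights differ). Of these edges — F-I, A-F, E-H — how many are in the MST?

2

Sort edges by weight, then run Kruskal:
E-F (1): add — endpoints in different components.
D-F (2): add — endpoints in different components.
H-I (3): add — endpoints in different components.
B-H (4): add — endpoints in different components.
A-F (5): add — endpoints in different components.
G-H (6): add — endpoints in different components.
A-C (7): add — endpoints in different components.
E-H (8): add — endpoints in different components.
MST edge set: {E-F, D-F, H-I, B-H, A-F, G-H, A-C, E-H}.
Of the listed edges, {A-F, E-H} are in the MST → 2.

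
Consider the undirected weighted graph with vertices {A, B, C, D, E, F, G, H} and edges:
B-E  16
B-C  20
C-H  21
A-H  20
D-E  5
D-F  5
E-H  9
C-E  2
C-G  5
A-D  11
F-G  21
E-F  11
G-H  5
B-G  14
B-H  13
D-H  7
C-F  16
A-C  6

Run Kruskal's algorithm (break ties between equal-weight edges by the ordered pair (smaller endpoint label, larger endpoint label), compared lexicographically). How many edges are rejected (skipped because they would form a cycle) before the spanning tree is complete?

Kruskal: consider edges lightest-first.
C-E (2): add — endpoints in different components.
C-G (5): add — endpoints in different components.
D-E (5): add — endpoints in different components.
D-F (5): add — endpoints in different components.
G-H (5): add — endpoints in different components.
A-C (6): add — endpoints in different components.
D-H (7): skip — D and H already connected.
E-H (9): skip — E and H already connected.
A-D (11): skip — A and D already connected.
E-F (11): skip — E and F already connected.
B-H (13): add — endpoints in different components.
Edges rejected before the tree was complete: 4.

4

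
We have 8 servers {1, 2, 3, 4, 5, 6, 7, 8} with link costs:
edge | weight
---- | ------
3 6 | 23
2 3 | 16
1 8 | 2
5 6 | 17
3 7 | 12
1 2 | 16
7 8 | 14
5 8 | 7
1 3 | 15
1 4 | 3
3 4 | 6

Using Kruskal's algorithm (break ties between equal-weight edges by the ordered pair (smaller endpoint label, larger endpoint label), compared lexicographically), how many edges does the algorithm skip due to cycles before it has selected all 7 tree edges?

3

Kruskal's algorithm — process edges by increasing weight (ties by edge label):
1 8 (2): add — endpoints in different components.
1 4 (3): add — endpoints in different components.
3 4 (6): add — endpoints in different components.
5 8 (7): add — endpoints in different components.
3 7 (12): add — endpoints in different components.
7 8 (14): skip — 7 and 8 already connected.
1 3 (15): skip — 1 and 3 already connected.
1 2 (16): add — endpoints in different components.
2 3 (16): skip — 2 and 3 already connected.
5 6 (17): add — endpoints in different components.
Edges rejected before the tree was complete: 3.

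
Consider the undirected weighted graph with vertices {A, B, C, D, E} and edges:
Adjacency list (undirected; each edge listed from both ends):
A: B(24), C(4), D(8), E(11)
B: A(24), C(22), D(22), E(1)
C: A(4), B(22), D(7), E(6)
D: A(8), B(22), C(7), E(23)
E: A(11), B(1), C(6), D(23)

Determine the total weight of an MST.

Prim's algorithm from E:
Step 1: frontier [B—E 1, C—E 6, A—E 11, D—E 23] → take B—E (1); add B.
Step 2: frontier [B—C 22, B—D 22, A—B 24, C—E 6, A—E 11, D—E 23] → take C—E (6); add C.
Step 3: frontier [B—D 22, A—B 24, A—C 4, C—D 7, A—E 11, D—E 23] → take A—C (4); add A.
Step 4: frontier [A—D 8, B—D 22, C—D 7, D—E 23] → take C—D (7); add D.
MST edges: B—E, C—E, A—C, C—D; total weight 1+6+4+7 = 18.

18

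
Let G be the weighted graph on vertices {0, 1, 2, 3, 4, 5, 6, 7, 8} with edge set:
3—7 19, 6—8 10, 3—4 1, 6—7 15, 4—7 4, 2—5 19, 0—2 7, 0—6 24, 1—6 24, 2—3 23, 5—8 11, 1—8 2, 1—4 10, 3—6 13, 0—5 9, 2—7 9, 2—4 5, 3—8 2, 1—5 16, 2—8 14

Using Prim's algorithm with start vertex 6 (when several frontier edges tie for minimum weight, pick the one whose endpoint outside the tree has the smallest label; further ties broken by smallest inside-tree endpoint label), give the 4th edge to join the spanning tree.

3-4

Prim's algorithm from 6:
Step 1: cheapest edge leaving the tree is 6—8 (10); add 8.
Step 2: cheapest edge leaving the tree is 1—8 (2); add 1.
Step 3: cheapest edge leaving the tree is 3—8 (2); add 3.
Step 4: cheapest edge leaving the tree is 3—4 (1); add 4.
Step 5: cheapest edge leaving the tree is 4—7 (4); add 7.
Step 6: cheapest edge leaving the tree is 2—4 (5); add 2.
Step 7: cheapest edge leaving the tree is 0—2 (7); add 0.
Step 8: cheapest edge leaving the tree is 0—5 (9); add 5.
The 4th edge added is 3—4.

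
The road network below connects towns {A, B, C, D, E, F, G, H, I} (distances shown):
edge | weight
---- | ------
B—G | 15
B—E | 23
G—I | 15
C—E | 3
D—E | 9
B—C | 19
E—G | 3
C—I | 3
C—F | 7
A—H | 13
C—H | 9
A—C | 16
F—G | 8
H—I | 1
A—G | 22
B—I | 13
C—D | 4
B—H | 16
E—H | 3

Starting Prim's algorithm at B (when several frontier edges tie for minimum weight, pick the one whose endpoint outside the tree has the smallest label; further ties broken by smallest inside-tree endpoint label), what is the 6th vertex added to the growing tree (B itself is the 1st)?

Prim's algorithm from B:
Step 1: cheapest edge leaving the tree is B—I (13); add I.
Step 2: cheapest edge leaving the tree is H—I (1); add H.
Step 3: cheapest edge leaving the tree is C—I (3); add C.
Step 4: cheapest edge leaving the tree is C—E (3); add E.
Step 5: cheapest edge leaving the tree is E—G (3); add G.
Step 6: cheapest edge leaving the tree is C—D (4); add D.
Step 7: cheapest edge leaving the tree is C—F (7); add F.
Step 8: cheapest edge leaving the tree is A—H (13); add A.
Vertex order: B, I, H, C, E, G, D, F, A. The 6th vertex is G.

G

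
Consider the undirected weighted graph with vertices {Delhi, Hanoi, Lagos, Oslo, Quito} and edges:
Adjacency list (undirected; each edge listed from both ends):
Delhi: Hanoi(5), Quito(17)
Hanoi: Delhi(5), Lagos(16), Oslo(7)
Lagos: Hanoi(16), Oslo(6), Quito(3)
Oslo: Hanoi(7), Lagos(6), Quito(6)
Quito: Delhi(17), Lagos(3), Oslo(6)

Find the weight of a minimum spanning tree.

21

Kruskal: consider edges lightest-first.
Lagos Quito (3): add — endpoints in different components.
Delhi Hanoi (5): add — endpoints in different components.
Lagos Oslo (6): add — endpoints in different components.
Oslo Quito (6): skip — Oslo and Quito already connected.
Hanoi Oslo (7): add — endpoints in different components.
MST edges: Lagos Quito, Delhi Hanoi, Lagos Oslo, Hanoi Oslo; total weight 3+5+6+7 = 21.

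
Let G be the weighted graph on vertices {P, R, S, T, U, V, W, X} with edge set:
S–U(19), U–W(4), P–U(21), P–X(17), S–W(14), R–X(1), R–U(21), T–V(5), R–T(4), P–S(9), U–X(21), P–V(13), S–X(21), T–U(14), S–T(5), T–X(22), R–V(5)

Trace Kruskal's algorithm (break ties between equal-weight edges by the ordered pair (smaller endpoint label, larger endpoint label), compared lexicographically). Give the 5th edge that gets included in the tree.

S-T

Kruskal's algorithm — process edges by increasing weight (ties by edge label):
R–X (1): add — endpoints in different components.
R–T (4): add — endpoints in different components.
U–W (4): add — endpoints in different components.
R–V (5): add — endpoints in different components.
S–T (5): add — endpoints in different components.
T–V (5): skip — T and V already connected.
P–S (9): add — endpoints in different components.
P–V (13): skip — P and V already connected.
S–W (14): add — endpoints in different components.
The 5th edge added is S–T.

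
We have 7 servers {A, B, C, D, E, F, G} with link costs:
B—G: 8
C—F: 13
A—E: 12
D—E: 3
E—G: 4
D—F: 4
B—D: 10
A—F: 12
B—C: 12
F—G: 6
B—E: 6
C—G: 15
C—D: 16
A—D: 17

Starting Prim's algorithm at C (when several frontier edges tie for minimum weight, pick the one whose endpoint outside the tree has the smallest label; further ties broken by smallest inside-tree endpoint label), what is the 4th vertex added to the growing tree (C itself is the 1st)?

D

Prim's algorithm from C:
Step 1: frontier [B—C 12, C—F 13, C—G 15, C—D 16] → take B—C (12); add B.
Step 2: frontier [B—E 6, B—G 8, B—D 10, C—F 13, C—G 15, C—D 16] → take B—E (6); add E.
Step 3: frontier [B—G 8, B—D 10, C—F 13, C—G 15, C—D 16, D—E 3, E—G 4, A—E 12] → take D—E (3); add D.
Step 4: frontier [B—G 8, C—F 13, C—G 15, D—F 4, A—D 17, E—G 4, A—E 12] → take D—F (4); add F.
Step 5: frontier [B—G 8, C—G 15, A—D 17, E—G 4, A—E 12, F—G 6, A—F 12] → take E—G (4); add G.
Step 6: frontier [A—D 17, A—E 12, A—F 12] → take A—E (12); add A.
Vertex order: C, B, E, D, F, G, A. The 4th vertex is D.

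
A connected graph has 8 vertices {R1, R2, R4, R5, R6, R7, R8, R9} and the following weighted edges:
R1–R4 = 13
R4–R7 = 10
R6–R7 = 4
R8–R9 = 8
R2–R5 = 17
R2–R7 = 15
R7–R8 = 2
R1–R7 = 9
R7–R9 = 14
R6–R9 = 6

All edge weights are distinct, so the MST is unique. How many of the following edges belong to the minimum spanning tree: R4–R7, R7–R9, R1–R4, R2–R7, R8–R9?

Kruskal's algorithm — process edges by increasing weight (ties by edge label):
R7–R8 (2): add — endpoints in different components.
R6–R7 (4): add — endpoints in different components.
R6–R9 (6): add — endpoints in different components.
R8–R9 (8): skip — R9 and R8 already connected.
R1–R7 (9): add — endpoints in different components.
R4–R7 (10): add — endpoints in different components.
R1–R4 (13): skip — R1 and R4 already connected.
R7–R9 (14): skip — R7 and R9 already connected.
R2–R7 (15): add — endpoints in different components.
R2–R5 (17): add — endpoints in different components.
MST edge set: {R7–R8, R6–R7, R6–R9, R1–R7, R4–R7, R2–R7, R2–R5}.
Of the listed edges, {R4–R7, R2–R7} are in the MST → 2.

2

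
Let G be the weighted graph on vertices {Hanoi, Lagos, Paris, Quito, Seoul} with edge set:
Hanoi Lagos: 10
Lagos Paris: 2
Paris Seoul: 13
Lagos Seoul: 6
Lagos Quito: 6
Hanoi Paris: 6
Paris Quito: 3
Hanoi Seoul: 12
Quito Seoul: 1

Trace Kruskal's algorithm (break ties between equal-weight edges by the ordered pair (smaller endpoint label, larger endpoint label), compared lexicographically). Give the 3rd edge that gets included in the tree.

Paris-Quito

Kruskal's algorithm — process edges by increasing weight (ties by edge label):
Quito Seoul (1): add. Components now {Hanoi} {Quito,Seoul} {Lagos} {Paris}
Lagos Paris (2): add. Components now {Hanoi} {Quito,Seoul} {Lagos,Paris}
Paris Quito (3): add. Components now {Hanoi} {Lagos,Paris,Quito,Seoul}
Hanoi Paris (6): add. Components now {Hanoi,Lagos,Paris,Quito,Seoul}
The 3rd edge added is Paris Quito.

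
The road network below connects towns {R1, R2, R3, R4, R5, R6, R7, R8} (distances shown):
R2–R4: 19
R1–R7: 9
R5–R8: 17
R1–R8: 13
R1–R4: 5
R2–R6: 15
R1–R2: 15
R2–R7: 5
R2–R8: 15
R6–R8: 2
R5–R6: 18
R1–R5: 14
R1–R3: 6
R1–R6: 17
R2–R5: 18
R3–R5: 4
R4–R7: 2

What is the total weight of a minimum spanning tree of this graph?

Prim's algorithm from R1:
Step 1: cheapest edge leaving the tree is R1–R4 (5); add R4.
Step 2: cheapest edge leaving the tree is R4–R7 (2); add R7.
Step 3: cheapest edge leaving the tree is R2–R7 (5); add R2.
Step 4: cheapest edge leaving the tree is R1–R3 (6); add R3.
Step 5: cheapest edge leaving the tree is R3–R5 (4); add R5.
Step 6: cheapest edge leaving the tree is R1–R8 (13); add R8.
Step 7: cheapest edge leaving the tree is R6–R8 (2); add R6.
MST edges: R1–R4, R4–R7, R2–R7, R1–R3, R3–R5, R1–R8, R6–R8; total weight 5+2+5+6+4+13+2 = 37.

37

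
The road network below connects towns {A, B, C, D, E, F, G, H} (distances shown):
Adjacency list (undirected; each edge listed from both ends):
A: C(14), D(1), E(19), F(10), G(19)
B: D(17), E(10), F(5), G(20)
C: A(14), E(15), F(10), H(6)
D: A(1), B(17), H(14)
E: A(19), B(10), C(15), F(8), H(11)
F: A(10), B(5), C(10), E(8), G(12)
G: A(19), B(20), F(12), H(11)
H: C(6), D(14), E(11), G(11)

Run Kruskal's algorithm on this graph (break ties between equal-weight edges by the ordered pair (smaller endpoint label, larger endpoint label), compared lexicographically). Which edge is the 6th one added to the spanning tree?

C-F

Kruskal: consider edges lightest-first.
A—D (1): add — endpoints in different components.
B—F (5): add — endpoints in different components.
C—H (6): add — endpoints in different components.
E—F (8): add — endpoints in different components.
A—F (10): add — endpoints in different components.
B—E (10): skip — B and E already connected.
C—F (10): add — endpoints in different components.
E—H (11): skip — E and H already connected.
G—H (11): add — endpoints in different components.
The 6th edge added is C—F.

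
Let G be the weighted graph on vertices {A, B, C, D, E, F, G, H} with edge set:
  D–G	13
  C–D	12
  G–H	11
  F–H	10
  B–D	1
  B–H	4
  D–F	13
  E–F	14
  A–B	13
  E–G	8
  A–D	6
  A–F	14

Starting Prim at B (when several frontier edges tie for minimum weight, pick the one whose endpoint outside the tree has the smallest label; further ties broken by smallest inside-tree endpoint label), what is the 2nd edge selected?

Grow the tree from B using Prim:
Step 1: cheapest edge leaving the tree is B–D (1); add D.
Step 2: cheapest edge leaving the tree is B–H (4); add H.
Step 3: cheapest edge leaving the tree is A–D (6); add A.
Step 4: cheapest edge leaving the tree is F–H (10); add F.
Step 5: cheapest edge leaving the tree is G–H (11); add G.
Step 6: cheapest edge leaving the tree is E–G (8); add E.
Step 7: cheapest edge leaving the tree is C–D (12); add C.
The 2nd edge added is B–H.

B-H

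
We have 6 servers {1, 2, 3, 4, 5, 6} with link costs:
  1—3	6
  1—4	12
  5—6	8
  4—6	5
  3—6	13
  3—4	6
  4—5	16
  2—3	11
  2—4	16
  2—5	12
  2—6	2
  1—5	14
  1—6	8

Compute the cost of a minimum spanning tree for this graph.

Kruskal's algorithm — process edges by increasing weight (ties by edge label):
2—6 (2): add. Components now {1} {2,6} {3} {4} {5}
4—6 (5): add. Components now {1} {2,4,6} {3} {5}
1—3 (6): add. Components now {1,3} {2,4,6} {5}
3—4 (6): add. Components now {1,2,3,4,6} {5}
1—6 (8): skip — 1 and 6 already connected.
5—6 (8): add. Components now {1,2,3,4,5,6}
MST edges: 2—6, 4—6, 1—3, 3—4, 5—6; total weight 2+5+6+6+8 = 27.

27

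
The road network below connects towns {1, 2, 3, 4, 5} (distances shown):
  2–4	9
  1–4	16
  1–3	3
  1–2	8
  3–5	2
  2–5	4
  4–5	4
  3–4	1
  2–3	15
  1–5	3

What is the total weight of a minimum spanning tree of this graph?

Kruskal's algorithm — process edges by increasing weight (ties by edge label):
3–4 (1): add. Components now {1} {2} {3,4} {5}
3–5 (2): add. Components now {1} {2} {3,4,5}
1–3 (3): add. Components now {1,3,4,5} {2}
1–5 (3): skip — 1 and 5 already connected.
2–5 (4): add. Components now {1,2,3,4,5}
MST edges: 3–4, 3–5, 1–3, 2–5; total weight 1+2+3+4 = 10.

10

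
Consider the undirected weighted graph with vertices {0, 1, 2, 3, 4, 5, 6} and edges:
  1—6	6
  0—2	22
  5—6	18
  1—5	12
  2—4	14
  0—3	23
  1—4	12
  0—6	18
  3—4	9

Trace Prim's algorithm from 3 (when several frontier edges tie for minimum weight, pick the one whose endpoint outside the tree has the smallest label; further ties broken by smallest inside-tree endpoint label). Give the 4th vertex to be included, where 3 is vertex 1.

Prim's algorithm from 3:
Step 1: cheapest edge leaving the tree is 3—4 (9); add 4.
Step 2: cheapest edge leaving the tree is 1—4 (12); add 1.
Step 3: cheapest edge leaving the tree is 1—6 (6); add 6.
Step 4: cheapest edge leaving the tree is 1—5 (12); add 5.
Step 5: cheapest edge leaving the tree is 2—4 (14); add 2.
Step 6: cheapest edge leaving the tree is 0—6 (18); add 0.
Vertex order: 3, 4, 1, 6, 5, 2, 0. The 4th vertex is 6.

6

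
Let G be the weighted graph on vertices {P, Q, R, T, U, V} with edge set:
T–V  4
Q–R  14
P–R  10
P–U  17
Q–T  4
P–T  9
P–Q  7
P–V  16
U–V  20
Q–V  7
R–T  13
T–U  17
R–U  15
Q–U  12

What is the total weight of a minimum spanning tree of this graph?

Prim, starting at U.
Step 1: frontier [Q–U 12, R–U 15, P–U 17, T–U 17, U–V 20] → take Q–U (12); add Q.
Step 2: frontier [Q–T 4, P–Q 7, Q–V 7, Q–R 14, R–U 15, P–U 17, T–U 17, U–V 20] → take Q–T (4); add T.
Step 3: frontier [P–Q 7, Q–V 7, Q–R 14, T–V 4, P–T 9, R–T 13, R–U 15, P–U 17, U–V 20] → take T–V (4); add V.
Step 4: frontier [P–Q 7, Q–R 14, P–T 9, R–T 13, R–U 15, P–U 17, P–V 16] → take P–Q (7); add P.
Step 5: frontier [P–R 10, Q–R 14, R–T 13, R–U 15] → take P–R (10); add R.
MST edges: Q–U, Q–T, T–V, P–Q, P–R; total weight 12+4+4+7+10 = 37.

37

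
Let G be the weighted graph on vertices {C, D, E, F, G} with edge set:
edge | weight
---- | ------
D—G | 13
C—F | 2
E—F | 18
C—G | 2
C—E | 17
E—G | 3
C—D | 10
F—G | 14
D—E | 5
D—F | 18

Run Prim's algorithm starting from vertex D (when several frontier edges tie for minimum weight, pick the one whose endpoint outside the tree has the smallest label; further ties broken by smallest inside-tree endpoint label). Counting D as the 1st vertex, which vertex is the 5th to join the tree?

Grow the tree from D using Prim:
Step 1: frontier [D—E 5, C—D 10, D—G 13, D—F 18] → take D—E (5); add E.
Step 2: frontier [C—D 10, D—G 13, D—F 18, E—G 3, C—E 17, E—F 18] → take E—G (3); add G.
Step 3: frontier [C—D 10, D—F 18, C—E 17, E—F 18, C—G 2, F—G 14] → take C—G (2); add C.
Step 4: frontier [C—F 2, D—F 18, E—F 18, F—G 14] → take C—F (2); add F.
Vertex order: D, E, G, C, F. The 5th vertex is F.

F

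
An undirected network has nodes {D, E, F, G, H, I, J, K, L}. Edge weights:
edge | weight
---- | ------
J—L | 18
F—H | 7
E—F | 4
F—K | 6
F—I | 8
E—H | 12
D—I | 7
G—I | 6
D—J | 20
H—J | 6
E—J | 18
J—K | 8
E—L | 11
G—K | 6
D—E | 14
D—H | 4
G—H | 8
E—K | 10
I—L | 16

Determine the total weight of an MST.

Prim, starting at F.
Step 1: cheapest edge leaving the tree is E—F (4); add E.
Step 2: cheapest edge leaving the tree is F—K (6); add K.
Step 3: cheapest edge leaving the tree is G—K (6); add G.
Step 4: cheapest edge leaving the tree is G—I (6); add I.
Step 5: cheapest edge leaving the tree is D—I (7); add D.
Step 6: cheapest edge leaving the tree is D—H (4); add H.
Step 7: cheapest edge leaving the tree is H—J (6); add J.
Step 8: cheapest edge leaving the tree is E—L (11); add L.
MST edges: E—F, F—K, G—K, G—I, D—I, D—H, H—J, E—L; total weight 4+6+6+6+7+4+6+11 = 50.

50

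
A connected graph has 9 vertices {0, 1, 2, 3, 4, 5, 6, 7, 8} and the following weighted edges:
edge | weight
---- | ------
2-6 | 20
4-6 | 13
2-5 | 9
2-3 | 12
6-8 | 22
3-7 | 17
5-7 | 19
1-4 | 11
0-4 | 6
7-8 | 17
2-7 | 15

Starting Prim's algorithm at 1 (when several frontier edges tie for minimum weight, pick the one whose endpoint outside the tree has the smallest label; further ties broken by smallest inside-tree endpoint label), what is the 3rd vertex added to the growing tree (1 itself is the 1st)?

0

Grow the tree from 1 using Prim:
Step 1: cheapest edge leaving the tree is 1-4 (11); add 4.
Step 2: cheapest edge leaving the tree is 0-4 (6); add 0.
Step 3: cheapest edge leaving the tree is 4-6 (13); add 6.
Step 4: cheapest edge leaving the tree is 2-6 (20); add 2.
Step 5: cheapest edge leaving the tree is 2-5 (9); add 5.
Step 6: cheapest edge leaving the tree is 2-3 (12); add 3.
Step 7: cheapest edge leaving the tree is 2-7 (15); add 7.
Step 8: cheapest edge leaving the tree is 7-8 (17); add 8.
Vertex order: 1, 4, 0, 6, 2, 5, 3, 7, 8. The 3rd vertex is 0.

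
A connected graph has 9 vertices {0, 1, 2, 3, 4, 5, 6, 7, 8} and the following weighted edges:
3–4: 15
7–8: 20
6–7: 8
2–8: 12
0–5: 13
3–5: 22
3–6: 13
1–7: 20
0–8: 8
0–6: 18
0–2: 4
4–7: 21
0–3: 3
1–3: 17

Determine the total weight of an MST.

81

Kruskal: consider edges lightest-first.
0–3 (3): add — endpoints in different components.
0–2 (4): add — endpoints in different components.
0–8 (8): add — endpoints in different components.
6–7 (8): add — endpoints in different components.
2–8 (12): skip — 2 and 8 already connected.
0–5 (13): add — endpoints in different components.
3–6 (13): add — endpoints in different components.
3–4 (15): add — endpoints in different components.
1–3 (17): add — endpoints in different components.
MST edges: 0–3, 0–2, 0–8, 6–7, 0–5, 3–6, 3–4, 1–3; total weight 3+4+8+8+13+13+15+17 = 81.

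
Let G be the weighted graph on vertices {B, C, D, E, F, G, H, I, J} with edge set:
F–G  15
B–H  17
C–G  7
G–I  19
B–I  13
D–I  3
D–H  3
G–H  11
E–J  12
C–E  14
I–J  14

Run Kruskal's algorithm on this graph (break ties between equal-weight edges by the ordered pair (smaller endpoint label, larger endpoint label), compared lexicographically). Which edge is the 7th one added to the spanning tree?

C-E

Kruskal's algorithm — process edges by increasing weight (ties by edge label):
D–H (3): add — endpoints in different components.
D–I (3): add — endpoints in different components.
C–G (7): add — endpoints in different components.
G–H (11): add — endpoints in different components.
E–J (12): add — endpoints in different components.
B–I (13): add — endpoints in different components.
C–E (14): add — endpoints in different components.
I–J (14): skip — I and J already connected.
F–G (15): add — endpoints in different components.
The 7th edge added is C–E.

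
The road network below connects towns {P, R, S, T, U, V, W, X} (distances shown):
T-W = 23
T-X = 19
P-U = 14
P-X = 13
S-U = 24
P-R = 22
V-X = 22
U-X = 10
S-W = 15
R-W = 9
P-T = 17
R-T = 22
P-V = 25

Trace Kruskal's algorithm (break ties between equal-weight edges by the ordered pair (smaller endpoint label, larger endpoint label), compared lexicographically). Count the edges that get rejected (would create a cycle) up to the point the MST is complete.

Kruskal: consider edges lightest-first.
R-W (9): add — endpoints in different components.
U-X (10): add — endpoints in different components.
P-X (13): add — endpoints in different components.
P-U (14): skip — P and U already connected.
S-W (15): add — endpoints in different components.
P-T (17): add — endpoints in different components.
T-X (19): skip — X and T already connected.
P-R (22): add — endpoints in different components.
R-T (22): skip — T and R already connected.
V-X (22): add — endpoints in different components.
Edges rejected before the tree was complete: 3.

3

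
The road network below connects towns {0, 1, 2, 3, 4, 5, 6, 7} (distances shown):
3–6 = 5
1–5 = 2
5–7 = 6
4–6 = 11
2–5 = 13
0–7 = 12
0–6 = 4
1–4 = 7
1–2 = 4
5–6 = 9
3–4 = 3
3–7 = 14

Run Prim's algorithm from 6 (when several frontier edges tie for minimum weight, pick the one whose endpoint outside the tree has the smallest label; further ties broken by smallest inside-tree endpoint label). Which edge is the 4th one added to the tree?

1-4

Prim's algorithm from 6:
Step 1: cheapest edge leaving the tree is 0–6 (4); add 0.
Step 2: cheapest edge leaving the tree is 3–6 (5); add 3.
Step 3: cheapest edge leaving the tree is 3–4 (3); add 4.
Step 4: cheapest edge leaving the tree is 1–4 (7); add 1.
Step 5: cheapest edge leaving the tree is 1–5 (2); add 5.
Step 6: cheapest edge leaving the tree is 1–2 (4); add 2.
Step 7: cheapest edge leaving the tree is 5–7 (6); add 7.
The 4th edge added is 1–4.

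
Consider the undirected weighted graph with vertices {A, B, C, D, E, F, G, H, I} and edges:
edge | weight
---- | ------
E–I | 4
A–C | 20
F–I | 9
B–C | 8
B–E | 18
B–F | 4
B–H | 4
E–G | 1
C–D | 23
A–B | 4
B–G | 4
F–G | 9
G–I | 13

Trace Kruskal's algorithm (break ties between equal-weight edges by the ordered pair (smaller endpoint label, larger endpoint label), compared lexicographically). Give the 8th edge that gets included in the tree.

Kruskal: consider edges lightest-first.
E–G (1): add — endpoints in different components.
A–B (4): add — endpoints in different components.
B–F (4): add — endpoints in different components.
B–G (4): add — endpoints in different components.
B–H (4): add — endpoints in different components.
E–I (4): add — endpoints in different components.
B–C (8): add — endpoints in different components.
F–G (9): skip — F and G already connected.
F–I (9): skip — F and I already connected.
G–I (13): skip — G and I already connected.
B–E (18): skip — B and E already connected.
A–C (20): skip — A and C already connected.
C–D (23): add — endpoints in different components.
The 8th edge added is C–D.

C-D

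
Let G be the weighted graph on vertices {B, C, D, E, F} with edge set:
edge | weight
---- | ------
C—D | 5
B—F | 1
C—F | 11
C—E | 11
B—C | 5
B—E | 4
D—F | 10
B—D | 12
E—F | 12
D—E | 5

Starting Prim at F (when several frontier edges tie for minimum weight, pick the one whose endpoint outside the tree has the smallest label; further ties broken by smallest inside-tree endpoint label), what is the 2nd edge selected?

Prim, starting at F.
Step 1: cheapest edge leaving the tree is B—F (1); add B.
Step 2: cheapest edge leaving the tree is B—E (4); add E.
Step 3: cheapest edge leaving the tree is B—C (5); add C.
Step 4: cheapest edge leaving the tree is C—D (5); add D.
The 2nd edge added is B—E.

B-E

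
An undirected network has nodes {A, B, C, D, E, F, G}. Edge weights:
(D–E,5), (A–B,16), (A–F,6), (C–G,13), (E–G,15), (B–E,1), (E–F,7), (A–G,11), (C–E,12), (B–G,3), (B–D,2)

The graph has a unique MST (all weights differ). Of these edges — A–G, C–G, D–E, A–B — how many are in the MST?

0

Kruskal's algorithm — process edges by increasing weight (ties by edge label):
B–E (1): add. Components now {A} {B,E} {C} {D} {F} {G}
B–D (2): add. Components now {A} {B,D,E} {C} {F} {G}
B–G (3): add. Components now {A} {B,D,E,G} {C} {F}
D–E (5): skip — D and E already connected.
A–F (6): add. Components now {A,F} {B,D,E,G} {C}
E–F (7): add. Components now {A,B,D,E,F,G} {C}
A–G (11): skip — A and G already connected.
C–E (12): add. Components now {A,B,C,D,E,F,G}
MST edge set: {B–E, B–D, B–G, A–F, E–F, C–E}.
Of the listed edges, {} are in the MST → 0.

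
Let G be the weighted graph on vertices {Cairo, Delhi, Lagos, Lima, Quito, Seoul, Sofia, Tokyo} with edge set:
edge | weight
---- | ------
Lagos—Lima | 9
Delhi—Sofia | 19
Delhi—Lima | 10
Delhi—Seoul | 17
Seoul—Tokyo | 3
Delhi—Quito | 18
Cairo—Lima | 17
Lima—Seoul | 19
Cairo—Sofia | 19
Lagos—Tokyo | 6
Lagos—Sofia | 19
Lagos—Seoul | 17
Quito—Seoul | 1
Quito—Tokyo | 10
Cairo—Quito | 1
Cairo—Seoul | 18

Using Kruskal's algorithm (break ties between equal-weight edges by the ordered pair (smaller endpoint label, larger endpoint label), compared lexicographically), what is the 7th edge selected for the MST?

Sort edges by weight, then run Kruskal:
Cairo—Quito (1): add — endpoints in different components.
Quito—Seoul (1): add — endpoints in different components.
Seoul—Tokyo (3): add — endpoints in different components.
Lagos—Tokyo (6): add — endpoints in different components.
Lagos—Lima (9): add — endpoints in different components.
Delhi—Lima (10): add — endpoints in different components.
Quito—Tokyo (10): skip — Quito and Tokyo already connected.
Cairo—Lima (17): skip — Lima and Cairo already connected.
Delhi—Seoul (17): skip — Seoul and Delhi already connected.
Lagos—Seoul (17): skip — Seoul and Lagos already connected.
Cairo—Seoul (18): skip — Cairo and Seoul already connected.
Delhi—Quito (18): skip — Quito and Delhi already connected.
Cairo—Sofia (19): add — endpoints in different components.
The 7th edge added is Cairo—Sofia.

Cairo-Sofia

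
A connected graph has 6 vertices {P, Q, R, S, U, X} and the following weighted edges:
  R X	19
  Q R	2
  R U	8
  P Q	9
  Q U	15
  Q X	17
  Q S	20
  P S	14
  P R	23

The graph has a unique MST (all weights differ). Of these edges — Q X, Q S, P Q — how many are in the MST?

Kruskal: consider edges lightest-first.
Q R (2): add — endpoints in different components.
R U (8): add — endpoints in different components.
P Q (9): add — endpoints in different components.
P S (14): add — endpoints in different components.
Q U (15): skip — U and Q already connected.
Q X (17): add — endpoints in different components.
MST edge set: {Q R, R U, P Q, P S, Q X}.
Of the listed edges, {Q X, P Q} are in the MST → 2.

2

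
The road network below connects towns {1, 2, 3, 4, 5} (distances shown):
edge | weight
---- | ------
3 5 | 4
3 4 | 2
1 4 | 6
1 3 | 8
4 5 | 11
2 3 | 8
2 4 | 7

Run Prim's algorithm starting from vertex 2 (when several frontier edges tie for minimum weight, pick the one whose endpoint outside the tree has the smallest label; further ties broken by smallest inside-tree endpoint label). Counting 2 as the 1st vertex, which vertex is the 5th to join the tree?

Prim, starting at 2.
Step 1: frontier [2 4 7, 2 3 8] → take 2 4 (7); add 4.
Step 2: frontier [2 3 8, 3 4 2, 1 4 6, 4 5 11] → take 3 4 (2); add 3.
Step 3: frontier [3 5 4, 1 3 8, 1 4 6, 4 5 11] → take 3 5 (4); add 5.
Step 4: frontier [1 3 8, 1 4 6] → take 1 4 (6); add 1.
Vertex order: 2, 4, 3, 5, 1. The 5th vertex is 1.

1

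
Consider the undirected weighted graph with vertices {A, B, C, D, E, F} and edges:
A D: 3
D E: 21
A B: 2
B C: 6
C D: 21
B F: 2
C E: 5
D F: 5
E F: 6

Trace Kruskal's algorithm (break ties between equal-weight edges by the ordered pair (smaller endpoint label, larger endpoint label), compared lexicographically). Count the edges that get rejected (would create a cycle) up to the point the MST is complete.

1

Sort edges by weight, then run Kruskal:
A B (2): add. Components now {A,B} {C} {D} {E} {F}
B F (2): add. Components now {A,B,F} {C} {D} {E}
A D (3): add. Components now {A,B,D,F} {C} {E}
C E (5): add. Components now {A,B,D,F} {C,E}
D F (5): skip — D and F already connected.
B C (6): add. Components now {A,B,C,D,E,F}
Edges rejected before the tree was complete: 1.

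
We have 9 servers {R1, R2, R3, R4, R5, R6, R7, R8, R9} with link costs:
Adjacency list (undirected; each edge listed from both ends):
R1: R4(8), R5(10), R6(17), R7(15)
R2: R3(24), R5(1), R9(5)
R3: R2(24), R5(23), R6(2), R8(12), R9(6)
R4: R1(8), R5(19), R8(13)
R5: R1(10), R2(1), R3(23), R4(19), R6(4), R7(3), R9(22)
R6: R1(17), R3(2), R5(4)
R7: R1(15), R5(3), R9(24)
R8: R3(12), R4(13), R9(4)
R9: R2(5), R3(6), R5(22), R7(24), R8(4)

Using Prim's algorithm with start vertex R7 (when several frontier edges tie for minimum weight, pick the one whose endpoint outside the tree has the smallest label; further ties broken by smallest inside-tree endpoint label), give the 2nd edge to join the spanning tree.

Prim's algorithm from R7:
Step 1: cheapest edge leaving the tree is R5—R7 (3); add R5.
Step 2: cheapest edge leaving the tree is R2—R5 (1); add R2.
Step 3: cheapest edge leaving the tree is R5—R6 (4); add R6.
Step 4: cheapest edge leaving the tree is R3—R6 (2); add R3.
Step 5: cheapest edge leaving the tree is R2—R9 (5); add R9.
Step 6: cheapest edge leaving the tree is R8—R9 (4); add R8.
Step 7: cheapest edge leaving the tree is R1—R5 (10); add R1.
Step 8: cheapest edge leaving the tree is R1—R4 (8); add R4.
The 2nd edge added is R2—R5.

R2-R5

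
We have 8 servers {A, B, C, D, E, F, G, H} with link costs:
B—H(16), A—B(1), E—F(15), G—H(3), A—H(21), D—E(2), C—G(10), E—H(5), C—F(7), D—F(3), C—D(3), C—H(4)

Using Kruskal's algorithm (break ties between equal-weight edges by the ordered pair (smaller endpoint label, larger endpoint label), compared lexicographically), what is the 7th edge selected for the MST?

B-H

Kruskal: consider edges lightest-first.
A—B (1): add — endpoints in different components.
D—E (2): add — endpoints in different components.
C—D (3): add — endpoints in different components.
D—F (3): add — endpoints in different components.
G—H (3): add — endpoints in different components.
C—H (4): add — endpoints in different components.
E—H (5): skip — E and H already connected.
C—F (7): skip — C and F already connected.
C—G (10): skip — C and G already connected.
E—F (15): skip — E and F already connected.
B—H (16): add — endpoints in different components.
The 7th edge added is B—H.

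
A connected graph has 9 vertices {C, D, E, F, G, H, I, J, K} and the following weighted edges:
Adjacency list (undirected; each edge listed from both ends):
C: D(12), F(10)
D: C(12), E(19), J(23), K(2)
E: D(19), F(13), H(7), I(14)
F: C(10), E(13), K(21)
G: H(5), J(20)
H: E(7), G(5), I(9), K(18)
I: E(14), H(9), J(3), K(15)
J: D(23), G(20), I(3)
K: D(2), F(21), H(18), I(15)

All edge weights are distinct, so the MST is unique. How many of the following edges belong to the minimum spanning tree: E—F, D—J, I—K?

Sort edges by weight, then run Kruskal:
D—K (2): add — endpoints in different components.
I—J (3): add — endpoints in different components.
G—H (5): add — endpoints in different components.
E—H (7): add — endpoints in different components.
H—I (9): add — endpoints in different components.
C—F (10): add — endpoints in different components.
C—D (12): add — endpoints in different components.
E—F (13): add — endpoints in different components.
MST edge set: {D—K, I—J, G—H, E—H, H—I, C—F, C—D, E—F}.
Of the listed edges, {E—F} are in the MST → 1.

1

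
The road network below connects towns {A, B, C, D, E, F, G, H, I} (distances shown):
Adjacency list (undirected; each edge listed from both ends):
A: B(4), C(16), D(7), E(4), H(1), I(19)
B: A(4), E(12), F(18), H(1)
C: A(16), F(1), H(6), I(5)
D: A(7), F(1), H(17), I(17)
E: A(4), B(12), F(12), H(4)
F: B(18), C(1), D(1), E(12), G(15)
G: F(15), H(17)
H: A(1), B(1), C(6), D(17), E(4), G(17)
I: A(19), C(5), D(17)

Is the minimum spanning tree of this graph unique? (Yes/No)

Sort edges by weight, then run Kruskal:
A—H (1): add — endpoints in different components.
B—H (1): add — endpoints in different components.
C—F (1): add — endpoints in different components.
D—F (1): add — endpoints in different components.
A—B (4): skip — A and B already connected.
A—E (4): add — endpoints in different components.
E—H (4): skip — E and H already connected.
C—I (5): add — endpoints in different components.
C—H (6): add — endpoints in different components.
A—D (7): skip — A and D already connected.
B—E (12): skip — B and E already connected.
E—F (12): skip — E and F already connected.
F—G (15): add — endpoints in different components.
Non-tree edge E—H has weight 4, equal to the heaviest edge on its tree cycle — swapping gives another MST of the same weight. Not unique.

No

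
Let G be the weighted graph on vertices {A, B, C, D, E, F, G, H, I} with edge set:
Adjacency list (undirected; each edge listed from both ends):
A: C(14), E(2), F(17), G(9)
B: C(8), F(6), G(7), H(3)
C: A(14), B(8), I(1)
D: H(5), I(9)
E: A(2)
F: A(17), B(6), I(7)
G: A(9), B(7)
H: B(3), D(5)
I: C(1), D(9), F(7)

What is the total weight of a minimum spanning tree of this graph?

Prim's algorithm from G:
Step 1: frontier [B G 7, A G 9] → take B G (7); add B.
Step 2: frontier [B H 3, B F 6, B C 8, A G 9] → take B H (3); add H.
Step 3: frontier [B F 6, B C 8, A G 9, D H 5] → take D H (5); add D.
Step 4: frontier [B F 6, B C 8, D I 9, A G 9] → take B F (6); add F.
Step 5: frontier [B C 8, D I 9, F I 7, A F 17, A G 9] → take F I (7); add I.
Step 6: frontier [B C 8, A F 17, A G 9, C I 1] → take C I (1); add C.
Step 7: frontier [A C 14, A F 17, A G 9] → take A G (9); add A.
Step 8: frontier [A E 2] → take A E (2); add E.
MST edges: B G, B H, D H, B F, F I, C I, A G, A E; total weight 7+3+5+6+7+1+9+2 = 40.

40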